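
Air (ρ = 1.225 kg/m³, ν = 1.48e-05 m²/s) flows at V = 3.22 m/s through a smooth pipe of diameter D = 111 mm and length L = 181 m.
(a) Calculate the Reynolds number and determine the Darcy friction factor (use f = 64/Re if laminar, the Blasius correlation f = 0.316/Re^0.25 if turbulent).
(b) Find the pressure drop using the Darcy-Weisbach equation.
(a) Re = V·D/ν = 3.22·0.111/1.48e-05 = 24150 → turbulent (Re > 4000); f = 0.316/Re^0.25 = 0.316/24150^0.25 = 0.025349
(b) Darcy-Weisbach: ΔP = f·(L/D)·½ρV²/1000 = 0.025349·(181/0.111)·½·1.225·3.22²/1000 = 0.2625 kPa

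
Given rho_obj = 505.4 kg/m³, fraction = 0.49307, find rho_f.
Formula: f_{sub} = \frac{\rho_{obj}}{\rho_f}
Substituting knowns: 0.49307 = 505.4/rho_f
Solving for rho_f: rho_f = 505.4/0.49307 = 1025 kg/m³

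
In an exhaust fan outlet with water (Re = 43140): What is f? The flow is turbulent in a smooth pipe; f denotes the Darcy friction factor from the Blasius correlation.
Formula: f = \frac{0.316}{Re^{0.25}}
f = 0.316/43140^0.25 = 0.02193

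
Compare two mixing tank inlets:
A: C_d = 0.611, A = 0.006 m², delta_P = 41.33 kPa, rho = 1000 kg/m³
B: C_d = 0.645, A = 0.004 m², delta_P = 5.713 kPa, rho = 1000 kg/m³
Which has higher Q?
Q(A) = 33.33 L/s, Q(B) = 8.721 L/s. Answer: A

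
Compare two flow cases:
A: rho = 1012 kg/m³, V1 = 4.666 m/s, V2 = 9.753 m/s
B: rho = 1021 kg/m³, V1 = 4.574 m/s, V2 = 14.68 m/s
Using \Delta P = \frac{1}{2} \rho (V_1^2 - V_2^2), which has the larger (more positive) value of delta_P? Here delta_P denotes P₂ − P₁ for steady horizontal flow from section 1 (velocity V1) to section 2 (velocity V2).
delta_P(A) = -37.11 kPa, delta_P(B) = -99.33 kPa. Answer: A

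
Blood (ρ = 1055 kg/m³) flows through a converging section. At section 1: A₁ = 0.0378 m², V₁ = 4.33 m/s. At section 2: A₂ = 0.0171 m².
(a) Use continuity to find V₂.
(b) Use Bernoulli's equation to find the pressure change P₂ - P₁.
(a) Continuity: A₁V₁=A₂V₂ -> V₂=A₁V₁/A₂=0.0378*4.33/0.0171=9.57 m/s
(b) Bernoulli: P₂-P₁=0.5*rho*(V₁^2-V₂^2)/1000=0.5*1055*(4.33^2-9.57^2)/1000=-38.42 kPa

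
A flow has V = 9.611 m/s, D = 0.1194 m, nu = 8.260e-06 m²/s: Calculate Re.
Formula: Re = \frac{V D}{\nu}
Re = 9.611·0.1194/8.260e-06 = 138929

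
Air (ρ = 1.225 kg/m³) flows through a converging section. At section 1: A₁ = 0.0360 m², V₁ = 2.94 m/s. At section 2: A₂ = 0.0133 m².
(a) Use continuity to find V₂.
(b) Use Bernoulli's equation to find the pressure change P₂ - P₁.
(a) Continuity: A₁V₁=A₂V₂ -> V₂=A₁V₁/A₂=0.0360*2.94/0.0133=7.96 m/s
(b) Bernoulli: P₂-P₁=0.5*rho*(V₁^2-V₂^2)/1000=0.5*1.225*(2.94^2-7.96^2)/1000=-0.03351 kPa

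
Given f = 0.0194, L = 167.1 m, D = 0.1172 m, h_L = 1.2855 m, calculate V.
Formula: h_L = f \frac{L}{D} \frac{V^2}{2g}
Substituting knowns: 1.2855 = 0.0194·(167.1/0.1172)·V²/(2·9.81)
Solving for V: V = √(1.2855·2·9.81/(0.0194·(167.1/0.1172))) = 0.9549 m/s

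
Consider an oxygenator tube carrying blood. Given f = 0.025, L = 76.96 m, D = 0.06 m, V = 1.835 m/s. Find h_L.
Formula: h_L = f \frac{L}{D} \frac{V^2}{2g}
h_L = 0.025·(76.96/0.06)·1.835²/(2·9.81) = 5.503 m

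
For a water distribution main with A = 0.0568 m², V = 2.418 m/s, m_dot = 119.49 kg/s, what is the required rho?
Formula: \dot{m} = \rho A V
Substituting knowns: 119.49 = rho·0.0568·2.418
Solving for rho: rho = 119.49/(0.0568·2.418) = 870 kg/m³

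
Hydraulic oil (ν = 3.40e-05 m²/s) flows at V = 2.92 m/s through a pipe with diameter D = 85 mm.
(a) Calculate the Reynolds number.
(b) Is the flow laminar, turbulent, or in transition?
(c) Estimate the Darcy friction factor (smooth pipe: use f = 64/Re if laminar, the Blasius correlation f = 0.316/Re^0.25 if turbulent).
(a) Re = V·D/ν = 2.92·0.085/3.40e-05 = 7300
(b) Flow regime: turbulent (Re > 4000)
(c) Friction factor: f = 0.316/Re^0.25 = 0.316/7300^0.25 = 0.03419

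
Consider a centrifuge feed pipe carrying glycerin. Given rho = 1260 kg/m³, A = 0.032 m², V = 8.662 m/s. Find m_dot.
Formula: \dot{m} = \rho A V
m_dot = 1260·0.032·8.662 = 349.3 kg/s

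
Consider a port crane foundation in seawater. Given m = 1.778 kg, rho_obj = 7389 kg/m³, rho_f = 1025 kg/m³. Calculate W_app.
Formula: W_{app} = mg\left(1 - \frac{\rho_f}{\rho_{obj}}\right)
W_app = 1.778·9.81·(1 − 1025/7389) = 15.02 N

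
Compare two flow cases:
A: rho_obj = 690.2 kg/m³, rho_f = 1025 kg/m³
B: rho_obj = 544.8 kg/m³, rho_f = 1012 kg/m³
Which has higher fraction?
fraction(A) = 0.6734, fraction(B) = 0.5383. Answer: A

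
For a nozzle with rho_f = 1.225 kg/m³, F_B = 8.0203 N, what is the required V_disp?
Formula: F_B = \rho_f g V_{disp}
Substituting knowns: 8.0203 = 1.225·9.81·V_disp
Solving for V_disp: V_disp = 8.0203/(1.225·9.81) = 0.6674 m³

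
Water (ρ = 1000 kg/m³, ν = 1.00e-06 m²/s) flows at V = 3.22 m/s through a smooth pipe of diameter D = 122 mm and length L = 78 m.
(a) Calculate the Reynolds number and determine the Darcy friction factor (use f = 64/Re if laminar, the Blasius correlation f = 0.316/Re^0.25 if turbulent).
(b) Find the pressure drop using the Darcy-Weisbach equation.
(a) Re = V·D/ν = 3.22·0.122/1.00e-06 = 392840 → turbulent (Re > 4000); f = 0.316/Re^0.25 = 0.316/392840^0.25 = 0.012622 (Blasius is strictly valid for Re ≲ 1e5; used here as the smooth-pipe estimate the problem specifies)
(b) Darcy-Weisbach: ΔP = f·(L/D)·½ρV²/1000 = 0.012622·(78/0.122)·½·1000·3.22²/1000 = 41.84 kPa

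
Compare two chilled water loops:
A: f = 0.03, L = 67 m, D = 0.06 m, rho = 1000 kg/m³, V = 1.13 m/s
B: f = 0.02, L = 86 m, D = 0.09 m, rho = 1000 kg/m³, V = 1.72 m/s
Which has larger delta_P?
delta_P(A) = 21.39 kPa, delta_P(B) = 28.27 kPa. Answer: B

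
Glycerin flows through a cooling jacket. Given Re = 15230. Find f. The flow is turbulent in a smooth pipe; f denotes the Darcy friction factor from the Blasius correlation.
Formula: f = \frac{0.316}{Re^{0.25}}
f = 0.316/15230^0.25 = 0.02845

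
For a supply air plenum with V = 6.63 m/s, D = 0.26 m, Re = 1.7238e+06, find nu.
Formula: Re = \frac{V D}{\nu}
Substituting knowns: 1.7238e+06 = 6.63·0.26/nu
Solving for nu: nu = 6.63·0.26/1.7238e+06 = 1.000e-06 m²/s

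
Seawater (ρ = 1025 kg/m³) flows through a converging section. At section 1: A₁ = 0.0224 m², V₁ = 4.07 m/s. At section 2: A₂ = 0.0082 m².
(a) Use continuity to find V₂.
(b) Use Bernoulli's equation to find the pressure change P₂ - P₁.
(a) Continuity: A₁V₁=A₂V₂ -> V₂=A₁V₁/A₂=0.0224*4.07/0.0082=11.12 m/s
(b) Bernoulli: P₂-P₁=0.5*rho*(V₁^2-V₂^2)/1000=0.5*1025*(4.07^2-11.12^2)/1000=-54.88 kPa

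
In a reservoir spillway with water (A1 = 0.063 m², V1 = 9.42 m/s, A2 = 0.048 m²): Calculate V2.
Formula: V_2 = \frac{A_1 V_1}{A_2}
V2 = 0.063·9.42/0.048 = 12.36 m/s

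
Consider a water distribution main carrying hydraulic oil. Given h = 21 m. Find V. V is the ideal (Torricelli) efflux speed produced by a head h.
Formula: V = \sqrt{2 g h}
V = √(2·9.81·21) = 20.3 m/s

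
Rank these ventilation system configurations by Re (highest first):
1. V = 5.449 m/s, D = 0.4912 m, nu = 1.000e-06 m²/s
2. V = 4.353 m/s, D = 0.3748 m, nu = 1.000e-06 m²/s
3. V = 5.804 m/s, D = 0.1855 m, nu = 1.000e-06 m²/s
Case 1: Re = 2.677e+06
Case 2: Re = 1.632e+06
Case 3: Re = 1.077e+06
Ranking (highest first): 1, 2, 3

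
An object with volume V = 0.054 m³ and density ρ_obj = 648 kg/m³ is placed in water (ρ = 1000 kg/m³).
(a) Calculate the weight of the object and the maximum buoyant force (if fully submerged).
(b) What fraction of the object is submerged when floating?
(a) W=rho_obj*g*V=648*9.81*0.054=343.3 N; F_B(max)=rho*g*V=1000*9.81*0.054=529.7 N
(b) Floating fraction=rho_obj/rho=648/1000=0.648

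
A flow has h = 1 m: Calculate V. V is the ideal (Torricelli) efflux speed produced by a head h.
Formula: V = \sqrt{2 g h}
V = √(2·9.81·1) = 4.429 m/s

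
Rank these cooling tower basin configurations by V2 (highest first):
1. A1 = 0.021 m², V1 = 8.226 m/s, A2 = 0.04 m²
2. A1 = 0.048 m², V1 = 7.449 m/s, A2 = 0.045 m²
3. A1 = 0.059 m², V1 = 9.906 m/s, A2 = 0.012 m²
Case 1: V2 = 4.319 m/s
Case 2: V2 = 7.946 m/s
Case 3: V2 = 48.7 m/s
Ranking (highest first): 3, 2, 1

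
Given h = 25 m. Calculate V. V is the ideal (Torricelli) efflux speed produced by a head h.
Formula: V = \sqrt{2 g h}
V = √(2·9.81·25) = 22.15 m/s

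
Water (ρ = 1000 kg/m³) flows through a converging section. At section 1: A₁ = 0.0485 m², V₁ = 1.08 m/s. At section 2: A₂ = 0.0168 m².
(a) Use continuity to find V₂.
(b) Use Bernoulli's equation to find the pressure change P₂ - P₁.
(a) Continuity: A₁V₁=A₂V₂ -> V₂=A₁V₁/A₂=0.0485*1.08/0.0168=3.12 m/s
(b) Bernoulli: P₂-P₁=0.5*rho*(V₁^2-V₂^2)/1000=0.5*1000*(1.08^2-3.12^2)/1000=-4.284 kPa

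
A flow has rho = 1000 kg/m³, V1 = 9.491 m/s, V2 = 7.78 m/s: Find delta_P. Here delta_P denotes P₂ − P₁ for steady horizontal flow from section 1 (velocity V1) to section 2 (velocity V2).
Formula: \Delta P = \frac{1}{2} \rho (V_1^2 - V_2^2)
delta_P = 0.5·1000·(9.491² − 7.78²)/1000 = 14.78 kPa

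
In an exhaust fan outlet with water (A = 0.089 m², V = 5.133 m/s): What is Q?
Formula: Q = A V
Q = 0.089·5.133·1000 = 456.8 L/s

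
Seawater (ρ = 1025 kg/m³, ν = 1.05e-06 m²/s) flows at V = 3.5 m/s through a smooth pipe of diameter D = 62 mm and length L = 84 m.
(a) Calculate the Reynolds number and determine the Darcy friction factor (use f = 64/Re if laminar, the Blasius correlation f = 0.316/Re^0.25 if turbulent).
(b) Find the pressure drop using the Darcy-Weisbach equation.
(a) Re = V·D/ν = 3.5·0.062/1.05e-06 = 206670 → turbulent (Re > 4000); f = 0.316/Re^0.25 = 0.316/206670^0.25 = 0.014821 (Blasius is strictly valid for Re ≲ 1e5; used here as the smooth-pipe estimate the problem specifies)
(b) Darcy-Weisbach: ΔP = f·(L/D)·½ρV²/1000 = 0.014821·(84/0.062)·½·1025·3.5²/1000 = 126.1 kPa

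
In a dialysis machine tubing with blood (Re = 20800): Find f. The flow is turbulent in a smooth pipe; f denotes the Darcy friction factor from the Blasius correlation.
Formula: f = \frac{0.316}{Re^{0.25}}
f = 0.316/20800^0.25 = 0.02631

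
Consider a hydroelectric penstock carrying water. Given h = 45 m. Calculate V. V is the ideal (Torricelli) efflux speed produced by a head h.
Formula: V = \sqrt{2 g h}
V = √(2·9.81·45) = 29.71 m/s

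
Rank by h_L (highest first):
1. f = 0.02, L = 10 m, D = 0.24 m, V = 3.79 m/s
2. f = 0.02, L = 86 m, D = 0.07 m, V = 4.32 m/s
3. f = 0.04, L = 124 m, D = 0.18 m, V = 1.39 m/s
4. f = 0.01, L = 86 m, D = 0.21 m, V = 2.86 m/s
Case 1: h_L = 0.6101 m
Case 2: h_L = 23.37 m
Case 3: h_L = 2.714 m
Case 4: h_L = 1.707 m
Ranking (highest first): 2, 3, 4, 1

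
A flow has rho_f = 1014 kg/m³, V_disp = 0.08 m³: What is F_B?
Formula: F_B = \rho_f g V_{disp}
F_B = 1014·9.81·0.08 = 795.8 N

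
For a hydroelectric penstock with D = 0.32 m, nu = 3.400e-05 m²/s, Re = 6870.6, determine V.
Formula: Re = \frac{V D}{\nu}
Substituting knowns: 6870.6 = V·0.32/3.400e-05
Solving for V: V = 6870.6·3.400e-05/0.32 = 0.73 m/s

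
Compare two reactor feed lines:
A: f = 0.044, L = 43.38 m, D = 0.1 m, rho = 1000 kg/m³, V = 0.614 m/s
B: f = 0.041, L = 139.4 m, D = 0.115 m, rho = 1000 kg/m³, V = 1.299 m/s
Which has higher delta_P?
delta_P(A) = 3.598 kPa, delta_P(B) = 41.93 kPa. Answer: B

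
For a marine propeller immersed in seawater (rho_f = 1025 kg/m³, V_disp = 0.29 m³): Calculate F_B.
Formula: F_B = \rho_f g V_{disp}
F_B = 1025·9.81·0.29 = 2916 N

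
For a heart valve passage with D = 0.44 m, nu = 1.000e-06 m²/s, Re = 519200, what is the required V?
Formula: Re = \frac{V D}{\nu}
Substituting knowns: 519200 = V·0.44/1.000e-06
Solving for V: V = 519200·1.000e-06/0.44 = 1.18 m/s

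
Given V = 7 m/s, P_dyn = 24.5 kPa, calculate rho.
Formula: P_{dyn} = \frac{1}{2} \rho V^2
Substituting knowns: 24.5 = 0.5·rho·7²/1000
Solving for rho: rho = 2·(24.5·1000)/7² = 1000 kg/m³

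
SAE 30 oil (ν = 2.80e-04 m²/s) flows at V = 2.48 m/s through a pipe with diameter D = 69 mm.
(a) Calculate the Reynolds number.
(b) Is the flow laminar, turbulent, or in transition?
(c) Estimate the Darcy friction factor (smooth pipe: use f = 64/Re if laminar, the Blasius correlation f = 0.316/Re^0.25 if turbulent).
(a) Re = V·D/ν = 2.48·0.069/2.80e-04 = 611.14
(b) Flow regime: laminar (Re < 2300)
(c) Friction factor: f = 64/Re = 64/611.14 = 0.1047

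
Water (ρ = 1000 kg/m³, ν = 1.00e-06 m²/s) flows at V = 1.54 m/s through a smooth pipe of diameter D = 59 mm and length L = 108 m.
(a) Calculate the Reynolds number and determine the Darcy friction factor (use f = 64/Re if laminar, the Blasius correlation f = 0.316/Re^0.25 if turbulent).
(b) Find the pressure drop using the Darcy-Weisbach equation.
(a) Re = V·D/ν = 1.54·0.059/1.00e-06 = 90860 → turbulent (Re > 4000); f = 0.316/Re^0.25 = 0.316/90860^0.25 = 0.018201
(b) Darcy-Weisbach: ΔP = f·(L/D)·½ρV²/1000 = 0.018201·(108/0.059)·½·1000·1.54²/1000 = 39.51 kPa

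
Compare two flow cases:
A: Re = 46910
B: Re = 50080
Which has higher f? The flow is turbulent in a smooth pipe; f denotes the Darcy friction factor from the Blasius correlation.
f(A) = 0.02147, f(B) = 0.02112. Answer: A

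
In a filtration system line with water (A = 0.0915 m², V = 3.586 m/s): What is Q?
Formula: Q = A V
Q = 0.0915·3.586·1000 = 328.1 L/s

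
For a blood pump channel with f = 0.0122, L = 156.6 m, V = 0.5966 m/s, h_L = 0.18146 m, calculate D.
Formula: h_L = f \frac{L}{D} \frac{V^2}{2g}
Substituting knowns: 0.18146 = 0.0122·(156.6/D)·0.5966²/(2·9.81)
Solving for D: D = 0.0122·156.6·0.5966²/(2·9.81·0.18146) = 0.191 m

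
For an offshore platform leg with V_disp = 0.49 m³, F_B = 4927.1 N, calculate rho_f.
Formula: F_B = \rho_f g V_{disp}
Substituting knowns: 4927.1 = rho_f·9.81·0.49
Solving for rho_f: rho_f = 4927.1/(9.81·0.49) = 1025 kg/m³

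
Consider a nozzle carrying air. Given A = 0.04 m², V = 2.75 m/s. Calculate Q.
Formula: Q = A V
Q = 0.04·2.75·1000 = 110 L/s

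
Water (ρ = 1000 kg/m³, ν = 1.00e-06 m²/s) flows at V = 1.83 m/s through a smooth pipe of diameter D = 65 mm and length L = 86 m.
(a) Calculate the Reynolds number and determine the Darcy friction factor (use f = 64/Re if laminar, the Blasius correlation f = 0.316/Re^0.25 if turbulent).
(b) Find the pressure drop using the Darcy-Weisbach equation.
(a) Re = V·D/ν = 1.83·0.065/1.00e-06 = 118950 → turbulent (Re > 4000); f = 0.316/Re^0.25 = 0.316/118950^0.25 = 0.017016 (Blasius is strictly valid for Re ≲ 1e5; used here as the smooth-pipe estimate the problem specifies)
(b) Darcy-Weisbach: ΔP = f·(L/D)·½ρV²/1000 = 0.017016·(86/0.065)·½·1000·1.83²/1000 = 37.7 kPa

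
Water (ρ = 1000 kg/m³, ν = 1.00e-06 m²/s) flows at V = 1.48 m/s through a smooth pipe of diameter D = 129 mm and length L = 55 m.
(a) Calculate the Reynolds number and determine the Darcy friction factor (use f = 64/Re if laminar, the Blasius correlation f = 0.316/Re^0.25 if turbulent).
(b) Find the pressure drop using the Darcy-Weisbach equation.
(a) Re = V·D/ν = 1.48·0.129/1.00e-06 = 190920 → turbulent (Re > 4000); f = 0.316/Re^0.25 = 0.316/190920^0.25 = 0.015117 (Blasius is strictly valid for Re ≲ 1e5; used here as the smooth-pipe estimate the problem specifies)
(b) Darcy-Weisbach: ΔP = f·(L/D)·½ρV²/1000 = 0.015117·(55/0.129)·½·1000·1.48²/1000 = 7.059 kPa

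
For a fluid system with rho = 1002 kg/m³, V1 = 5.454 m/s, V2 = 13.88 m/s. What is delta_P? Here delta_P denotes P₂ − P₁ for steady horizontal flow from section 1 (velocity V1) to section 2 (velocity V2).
Formula: \Delta P = \frac{1}{2} \rho (V_1^2 - V_2^2)
delta_P = 0.5·1002·(5.454² − 13.88²)/1000 = -81.62 kPa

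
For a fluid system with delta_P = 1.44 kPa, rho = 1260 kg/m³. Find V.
Formula: V = \sqrt{\frac{2 \Delta P}{\rho}}
V = √(2·(1.44·1000)/1260) = 1.512 m/s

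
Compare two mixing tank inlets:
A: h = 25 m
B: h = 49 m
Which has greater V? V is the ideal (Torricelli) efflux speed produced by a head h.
V(A) = 22.15 m/s, V(B) = 31.01 m/s. Answer: B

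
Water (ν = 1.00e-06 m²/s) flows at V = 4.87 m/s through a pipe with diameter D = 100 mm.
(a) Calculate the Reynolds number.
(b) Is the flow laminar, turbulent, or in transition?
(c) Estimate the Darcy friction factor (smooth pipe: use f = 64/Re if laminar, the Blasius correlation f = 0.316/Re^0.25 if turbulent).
(a) Re = V·D/ν = 4.87·0.1/1.00e-06 = 487000
(b) Flow regime: turbulent (Re > 4000)
(c) Friction factor: f = 0.316/Re^0.25 = 0.316/487000^0.25 = 0.01196 (Blasius is strictly valid for Re ≲ 1e5; used here as the smooth-pipe estimate the problem specifies)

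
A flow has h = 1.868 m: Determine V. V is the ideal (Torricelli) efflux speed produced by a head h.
Formula: V = \sqrt{2 g h}
V = √(2·9.81·1.868) = 6.054 m/s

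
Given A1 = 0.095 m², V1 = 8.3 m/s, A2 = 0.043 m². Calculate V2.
Formula: V_2 = \frac{A_1 V_1}{A_2}
V2 = 0.095·8.3/0.043 = 18.34 m/s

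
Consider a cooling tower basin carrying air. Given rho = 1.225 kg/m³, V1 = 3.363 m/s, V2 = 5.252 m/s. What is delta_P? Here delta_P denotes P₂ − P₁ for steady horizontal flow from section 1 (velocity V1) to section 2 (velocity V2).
Formula: \Delta P = \frac{1}{2} \rho (V_1^2 - V_2^2)
delta_P = 0.5·1.225·(3.363² − 5.252²)/1000 = -0.009968 kPa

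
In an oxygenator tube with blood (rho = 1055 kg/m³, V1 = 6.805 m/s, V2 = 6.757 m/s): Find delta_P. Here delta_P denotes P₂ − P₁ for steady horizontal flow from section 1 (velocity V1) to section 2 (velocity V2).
Formula: \Delta P = \frac{1}{2} \rho (V_1^2 - V_2^2)
delta_P = 0.5·1055·(6.805² − 6.757²)/1000 = 0.3434 kPa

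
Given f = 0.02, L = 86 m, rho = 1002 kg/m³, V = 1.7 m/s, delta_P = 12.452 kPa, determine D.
Formula: \Delta P = f \frac{L}{D} \frac{\rho V^2}{2}
Substituting knowns: 12.452 = 0.02·(86/D)·0.5·1002·1.7²/1000
Solving for D: D = 0.02·86·0.5·1002·1.7²/(12.452·1000) = 0.2 m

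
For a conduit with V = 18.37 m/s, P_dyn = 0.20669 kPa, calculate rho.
Formula: P_{dyn} = \frac{1}{2} \rho V^2
Substituting knowns: 0.20669 = 0.5·rho·18.37²/1000
Solving for rho: rho = 2·(0.20669·1000)/18.37² = 1.225 kg/m³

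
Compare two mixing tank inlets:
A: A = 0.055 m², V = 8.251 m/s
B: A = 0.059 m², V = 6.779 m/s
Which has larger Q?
Q(A) = 453.8 L/s, Q(B) = 400 L/s. Answer: A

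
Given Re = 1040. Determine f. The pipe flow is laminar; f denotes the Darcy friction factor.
Formula: f = \frac{64}{Re}
f = 64/1040 = 0.06154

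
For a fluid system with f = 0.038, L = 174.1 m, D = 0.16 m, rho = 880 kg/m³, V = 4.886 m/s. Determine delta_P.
Formula: \Delta P = f \frac{L}{D} \frac{\rho V^2}{2}
delta_P = 0.038·(174.1/0.16)·0.5·880·4.886²/1000 = 434.3 kPa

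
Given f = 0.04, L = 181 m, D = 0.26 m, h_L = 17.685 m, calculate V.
Formula: h_L = f \frac{L}{D} \frac{V^2}{2g}
Substituting knowns: 17.685 = 0.04·(181/0.26)·V²/(2·9.81)
Solving for V: V = √(17.685·2·9.81/(0.04·(181/0.26))) = 3.53 m/s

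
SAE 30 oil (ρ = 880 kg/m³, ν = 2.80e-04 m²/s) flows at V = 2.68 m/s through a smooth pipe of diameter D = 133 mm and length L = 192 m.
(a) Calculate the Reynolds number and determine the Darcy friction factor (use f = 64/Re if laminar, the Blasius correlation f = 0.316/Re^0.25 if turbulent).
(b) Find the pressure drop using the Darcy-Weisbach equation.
(a) Re = V·D/ν = 2.68·0.133/2.80e-04 = 1273 → laminar (Re < 2300); f = 64/Re = 64/1273 = 0.050275
(b) Darcy-Weisbach: ΔP = f·(L/D)·½ρV²/1000 = 0.050275·(192/0.133)·½·880·2.68²/1000 = 229.4 kPa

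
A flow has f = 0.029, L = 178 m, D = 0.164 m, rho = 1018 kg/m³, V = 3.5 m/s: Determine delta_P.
Formula: \Delta P = f \frac{L}{D} \frac{\rho V^2}{2}
delta_P = 0.029·(178/0.164)·0.5·1018·3.5²/1000 = 196.3 kPa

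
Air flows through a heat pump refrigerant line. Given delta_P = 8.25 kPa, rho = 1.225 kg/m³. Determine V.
Formula: V = \sqrt{\frac{2 \Delta P}{\rho}}
V = √(2·(8.25·1000)/1.225) = 116.1 m/s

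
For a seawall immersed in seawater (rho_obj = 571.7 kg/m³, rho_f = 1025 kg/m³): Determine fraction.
Formula: f_{sub} = \frac{\rho_{obj}}{\rho_f}
fraction = 571.7/1025 = 0.5578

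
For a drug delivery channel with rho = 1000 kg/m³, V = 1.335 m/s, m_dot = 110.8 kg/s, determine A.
Formula: \dot{m} = \rho A V
Substituting knowns: 110.8 = 1000·A·1.335
Solving for A: A = 110.8/(1000·1.335) = 0.083 m²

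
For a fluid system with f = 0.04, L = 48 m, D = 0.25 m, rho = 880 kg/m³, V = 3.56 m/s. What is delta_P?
Formula: \Delta P = f \frac{L}{D} \frac{\rho V^2}{2}
delta_P = 0.04·(48/0.25)·0.5·880·3.56²/1000 = 42.83 kPa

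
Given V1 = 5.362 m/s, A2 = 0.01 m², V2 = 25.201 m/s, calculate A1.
Formula: V_2 = \frac{A_1 V_1}{A_2}
Substituting knowns: 25.201 = A1·5.362/0.01
Solving for A1: A1 = 25.201·0.01/5.362 = 0.047 m²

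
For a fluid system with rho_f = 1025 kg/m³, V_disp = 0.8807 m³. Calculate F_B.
Formula: F_B = \rho_f g V_{disp}
F_B = 1025·9.81·0.8807 = 8856 N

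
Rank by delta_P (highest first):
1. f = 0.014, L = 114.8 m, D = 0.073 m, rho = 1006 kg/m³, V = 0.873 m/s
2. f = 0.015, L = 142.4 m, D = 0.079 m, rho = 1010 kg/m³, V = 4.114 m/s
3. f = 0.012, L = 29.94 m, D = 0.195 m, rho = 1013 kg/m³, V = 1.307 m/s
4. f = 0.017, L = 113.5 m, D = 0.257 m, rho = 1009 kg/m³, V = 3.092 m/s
Case 1: delta_P = 8.44 kPa
Case 2: delta_P = 231.1 kPa
Case 3: delta_P = 1.594 kPa
Case 4: delta_P = 36.21 kPa
Ranking (highest first): 2, 4, 1, 3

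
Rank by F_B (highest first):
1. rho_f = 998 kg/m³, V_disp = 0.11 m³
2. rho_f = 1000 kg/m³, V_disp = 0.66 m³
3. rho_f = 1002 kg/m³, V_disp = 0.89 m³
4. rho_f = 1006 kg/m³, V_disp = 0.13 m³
Case 1: F_B = 1077 N
Case 2: F_B = 6475 N
Case 3: F_B = 8748 N
Case 4: F_B = 1283 N
Ranking (highest first): 3, 2, 4, 1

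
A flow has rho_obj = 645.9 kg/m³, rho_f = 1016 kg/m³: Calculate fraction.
Formula: f_{sub} = \frac{\rho_{obj}}{\rho_f}
fraction = 645.9/1016 = 0.6357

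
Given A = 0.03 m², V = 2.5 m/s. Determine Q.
Formula: Q = A V
Q = 0.03·2.5·1000 = 75 L/s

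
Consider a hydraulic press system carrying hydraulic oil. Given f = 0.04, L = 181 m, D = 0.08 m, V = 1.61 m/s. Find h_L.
Formula: h_L = f \frac{L}{D} \frac{V^2}{2g}
h_L = 0.04·(181/0.08)·1.61²/(2·9.81) = 11.96 m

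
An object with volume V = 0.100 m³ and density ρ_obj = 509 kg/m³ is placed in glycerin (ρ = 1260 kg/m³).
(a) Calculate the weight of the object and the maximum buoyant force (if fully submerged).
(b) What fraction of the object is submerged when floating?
(a) W=rho_obj*g*V=509*9.81*0.100=499.3 N; F_B(max)=rho*g*V=1260*9.81*0.100=1236.1 N
(b) Floating fraction=rho_obj/rho=509/1260=0.404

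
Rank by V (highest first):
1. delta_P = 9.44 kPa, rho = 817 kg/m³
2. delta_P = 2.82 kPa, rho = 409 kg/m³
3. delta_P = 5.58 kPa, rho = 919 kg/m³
Case 1: V = 4.807 m/s
Case 2: V = 3.713 m/s
Case 3: V = 3.485 m/s
Ranking (highest first): 1, 2, 3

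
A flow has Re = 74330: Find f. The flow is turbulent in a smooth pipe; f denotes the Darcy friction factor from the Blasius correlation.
Formula: f = \frac{0.316}{Re^{0.25}}
f = 0.316/74330^0.25 = 0.01914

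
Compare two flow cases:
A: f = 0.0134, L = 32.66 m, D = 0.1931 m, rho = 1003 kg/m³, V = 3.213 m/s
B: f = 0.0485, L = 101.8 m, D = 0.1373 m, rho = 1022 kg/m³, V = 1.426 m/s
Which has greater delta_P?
delta_P(A) = 11.73 kPa, delta_P(B) = 37.37 kPa. Answer: B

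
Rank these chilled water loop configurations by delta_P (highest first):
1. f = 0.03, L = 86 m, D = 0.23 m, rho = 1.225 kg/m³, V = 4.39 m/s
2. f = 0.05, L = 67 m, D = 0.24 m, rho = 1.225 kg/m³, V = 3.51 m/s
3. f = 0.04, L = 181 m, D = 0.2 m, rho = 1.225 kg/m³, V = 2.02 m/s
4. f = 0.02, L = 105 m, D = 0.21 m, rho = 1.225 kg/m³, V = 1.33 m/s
Case 1: delta_P = 0.1324 kPa
Case 2: delta_P = 0.1053 kPa
Case 3: delta_P = 0.09047 kPa
Case 4: delta_P = 0.01083 kPa
Ranking (highest first): 1, 2, 3, 4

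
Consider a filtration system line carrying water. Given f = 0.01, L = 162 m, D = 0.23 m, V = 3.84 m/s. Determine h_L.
Formula: h_L = f \frac{L}{D} \frac{V^2}{2g}
h_L = 0.01·(162/0.23)·3.84²/(2·9.81) = 5.294 m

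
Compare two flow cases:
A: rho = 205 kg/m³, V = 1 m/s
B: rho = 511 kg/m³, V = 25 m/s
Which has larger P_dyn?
P_dyn(A) = 0.1025 kPa, P_dyn(B) = 159.7 kPa. Answer: B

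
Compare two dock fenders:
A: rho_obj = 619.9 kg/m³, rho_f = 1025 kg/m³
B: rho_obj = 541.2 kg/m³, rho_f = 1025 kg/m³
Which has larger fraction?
fraction(A) = 0.6048, fraction(B) = 0.528. Answer: A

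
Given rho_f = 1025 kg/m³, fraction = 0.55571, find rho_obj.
Formula: f_{sub} = \frac{\rho_{obj}}{\rho_f}
Substituting knowns: 0.55571 = rho_obj/1025
Solving for rho_obj: rho_obj = 0.55571·1025 = 569.6 kg/m³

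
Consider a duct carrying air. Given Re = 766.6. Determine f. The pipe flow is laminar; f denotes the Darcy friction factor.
Formula: f = \frac{64}{Re}
f = 64/766.6 = 0.08349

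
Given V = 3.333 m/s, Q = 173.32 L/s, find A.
Formula: Q = A V
Substituting knowns: 173.32 = A·3.333·1000
Solving for A: A = (173.32/1000)/3.333 = 0.052 m²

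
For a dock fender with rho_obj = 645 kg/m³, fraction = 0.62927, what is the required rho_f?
Formula: f_{sub} = \frac{\rho_{obj}}{\rho_f}
Substituting knowns: 0.62927 = 645/rho_f
Solving for rho_f: rho_f = 645/0.62927 = 1025 kg/m³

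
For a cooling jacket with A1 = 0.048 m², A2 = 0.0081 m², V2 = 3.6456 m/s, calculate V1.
Formula: V_2 = \frac{A_1 V_1}{A_2}
Substituting knowns: 3.6456 = 0.048·V1/0.0081
Solving for V1: V1 = 3.6456·0.0081/0.048 = 0.6152 m/s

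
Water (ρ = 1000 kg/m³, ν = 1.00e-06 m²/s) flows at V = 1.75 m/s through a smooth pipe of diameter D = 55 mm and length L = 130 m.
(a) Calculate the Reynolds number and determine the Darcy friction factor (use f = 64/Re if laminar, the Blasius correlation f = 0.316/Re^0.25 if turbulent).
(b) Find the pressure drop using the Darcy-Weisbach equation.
(a) Re = V·D/ν = 1.75·0.055/1.00e-06 = 96250 → turbulent (Re > 4000); f = 0.316/Re^0.25 = 0.316/96250^0.25 = 0.017941
(b) Darcy-Weisbach: ΔP = f·(L/D)·½ρV²/1000 = 0.017941·(130/0.055)·½·1000·1.75²/1000 = 64.93 kPa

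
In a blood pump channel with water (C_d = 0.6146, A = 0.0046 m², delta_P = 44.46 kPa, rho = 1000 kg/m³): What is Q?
Formula: Q = C_d A \sqrt{\frac{2 \Delta P}{\rho}}
Q = 0.6146·0.0046·√(2·(44.46·1000)/1000)·1000 = 26.66 L/s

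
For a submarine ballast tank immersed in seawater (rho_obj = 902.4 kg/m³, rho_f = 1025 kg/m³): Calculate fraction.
Formula: f_{sub} = \frac{\rho_{obj}}{\rho_f}
fraction = 902.4/1025 = 0.8804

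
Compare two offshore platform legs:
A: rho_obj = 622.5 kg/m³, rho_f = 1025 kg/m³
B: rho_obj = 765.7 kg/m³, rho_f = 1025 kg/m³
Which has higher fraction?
fraction(A) = 0.6073, fraction(B) = 0.747. Answer: B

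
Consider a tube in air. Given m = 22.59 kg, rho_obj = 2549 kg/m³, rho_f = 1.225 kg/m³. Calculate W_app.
Formula: W_{app} = mg\left(1 - \frac{\rho_f}{\rho_{obj}}\right)
W_app = 22.59·9.81·(1 − 1.225/2549) = 221.5 N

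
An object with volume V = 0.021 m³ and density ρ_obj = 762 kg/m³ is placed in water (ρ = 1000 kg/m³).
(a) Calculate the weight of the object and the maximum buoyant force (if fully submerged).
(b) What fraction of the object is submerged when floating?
(a) W=rho_obj*g*V=762*9.81*0.021=157.0 N; F_B(max)=rho*g*V=1000*9.81*0.021=206.0 N
(b) Floating fraction=rho_obj/rho=762/1000=0.762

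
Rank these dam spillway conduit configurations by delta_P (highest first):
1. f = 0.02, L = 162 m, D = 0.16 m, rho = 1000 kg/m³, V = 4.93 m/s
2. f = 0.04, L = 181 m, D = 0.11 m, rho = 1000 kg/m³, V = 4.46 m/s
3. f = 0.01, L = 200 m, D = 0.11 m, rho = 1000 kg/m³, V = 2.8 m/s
Case 1: delta_P = 246.1 kPa
Case 2: delta_P = 654.6 kPa
Case 3: delta_P = 71.27 kPa
Ranking (highest first): 2, 1, 3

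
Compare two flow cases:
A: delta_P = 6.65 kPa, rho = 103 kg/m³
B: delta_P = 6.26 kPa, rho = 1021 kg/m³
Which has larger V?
V(A) = 11.36 m/s, V(B) = 3.502 m/s. Answer: A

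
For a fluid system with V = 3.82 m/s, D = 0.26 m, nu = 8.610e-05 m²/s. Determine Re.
Formula: Re = \frac{V D}{\nu}
Re = 3.82·0.26/8.610e-05 = 11535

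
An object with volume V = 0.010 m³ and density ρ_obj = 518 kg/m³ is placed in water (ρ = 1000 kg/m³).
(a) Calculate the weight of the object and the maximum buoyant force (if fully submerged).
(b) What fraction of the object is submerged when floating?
(a) W=rho_obj*g*V=518*9.81*0.010=50.8 N; F_B(max)=rho*g*V=1000*9.81*0.010=98.1 N
(b) Floating fraction=rho_obj/rho=518/1000=0.518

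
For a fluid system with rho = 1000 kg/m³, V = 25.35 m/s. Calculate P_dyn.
Formula: P_{dyn} = \frac{1}{2} \rho V^2
P_dyn = 0.5·1000·25.35²/1000 = 321.3 kPa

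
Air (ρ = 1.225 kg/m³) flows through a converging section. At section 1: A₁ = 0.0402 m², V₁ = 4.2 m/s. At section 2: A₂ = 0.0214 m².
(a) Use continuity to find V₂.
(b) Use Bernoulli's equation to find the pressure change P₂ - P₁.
(a) Continuity: A₁V₁=A₂V₂ -> V₂=A₁V₁/A₂=0.0402*4.2/0.0214=7.89 m/s
(b) Bernoulli: P₂-P₁=0.5*rho*(V₁^2-V₂^2)/1000=0.5*1.225*(4.2^2-7.89^2)/1000=-0.02732 kPa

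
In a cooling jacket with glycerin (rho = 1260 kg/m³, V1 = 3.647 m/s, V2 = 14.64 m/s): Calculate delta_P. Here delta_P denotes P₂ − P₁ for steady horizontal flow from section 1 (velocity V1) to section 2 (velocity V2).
Formula: \Delta P = \frac{1}{2} \rho (V_1^2 - V_2^2)
delta_P = 0.5·1260·(3.647² − 14.64²)/1000 = -126.6 kPa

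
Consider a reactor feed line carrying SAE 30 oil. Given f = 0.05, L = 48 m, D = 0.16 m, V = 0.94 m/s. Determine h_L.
Formula: h_L = f \frac{L}{D} \frac{V^2}{2g}
h_L = 0.05·(48/0.16)·0.94²/(2·9.81) = 0.6755 m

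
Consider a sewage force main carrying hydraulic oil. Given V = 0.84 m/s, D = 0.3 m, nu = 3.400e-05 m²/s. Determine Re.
Formula: Re = \frac{V D}{\nu}
Re = 0.84·0.3/3.400e-05 = 7412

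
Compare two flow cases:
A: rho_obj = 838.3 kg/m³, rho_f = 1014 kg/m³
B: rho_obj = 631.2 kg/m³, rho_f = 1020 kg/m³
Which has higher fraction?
fraction(A) = 0.8267, fraction(B) = 0.6188. Answer: A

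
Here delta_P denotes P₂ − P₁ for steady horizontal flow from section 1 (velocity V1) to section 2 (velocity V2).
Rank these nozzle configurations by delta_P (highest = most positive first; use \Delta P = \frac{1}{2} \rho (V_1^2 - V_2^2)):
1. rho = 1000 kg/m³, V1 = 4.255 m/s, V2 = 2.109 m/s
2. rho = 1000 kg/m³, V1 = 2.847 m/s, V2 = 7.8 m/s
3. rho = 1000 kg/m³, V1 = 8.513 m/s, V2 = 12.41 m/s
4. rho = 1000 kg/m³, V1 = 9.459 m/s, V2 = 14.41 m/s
Case 1: delta_P = 6.829 kPa
Case 2: delta_P = -26.37 kPa
Case 3: delta_P = -40.77 kPa
Case 4: delta_P = -59.09 kPa
Ranking (highest first): 1, 2, 3, 4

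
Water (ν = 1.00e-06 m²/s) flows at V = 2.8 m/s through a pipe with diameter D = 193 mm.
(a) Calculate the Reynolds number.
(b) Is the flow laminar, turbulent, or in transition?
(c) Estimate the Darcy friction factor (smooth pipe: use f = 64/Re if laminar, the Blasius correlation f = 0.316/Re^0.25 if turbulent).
(a) Re = V·D/ν = 2.8·0.193/1.00e-06 = 540400
(b) Flow regime: turbulent (Re > 4000)
(c) Friction factor: f = 0.316/Re^0.25 = 0.316/540400^0.25 = 0.01165 (Blasius is strictly valid for Re ≲ 1e5; used here as the smooth-pipe estimate the problem specifies)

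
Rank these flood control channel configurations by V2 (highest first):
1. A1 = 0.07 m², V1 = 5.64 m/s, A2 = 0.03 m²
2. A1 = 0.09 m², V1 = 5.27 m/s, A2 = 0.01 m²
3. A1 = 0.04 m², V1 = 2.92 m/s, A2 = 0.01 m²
Case 1: V2 = 13.16 m/s
Case 2: V2 = 47.43 m/s
Case 3: V2 = 11.68 m/s
Ranking (highest first): 2, 1, 3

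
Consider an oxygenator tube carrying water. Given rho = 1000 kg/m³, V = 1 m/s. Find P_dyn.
Formula: P_{dyn} = \frac{1}{2} \rho V^2
P_dyn = 0.5·1000·1²/1000 = 0.5 kPa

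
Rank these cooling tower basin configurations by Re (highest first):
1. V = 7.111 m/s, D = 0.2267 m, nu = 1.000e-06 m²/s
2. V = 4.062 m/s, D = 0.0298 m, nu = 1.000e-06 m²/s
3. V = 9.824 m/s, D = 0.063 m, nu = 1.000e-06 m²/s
Case 1: Re = 1.612e+06
Case 2: Re = 121048
Case 3: Re = 618912
Ranking (highest first): 1, 3, 2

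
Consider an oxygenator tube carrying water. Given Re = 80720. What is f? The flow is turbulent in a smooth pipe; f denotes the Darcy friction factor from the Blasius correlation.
Formula: f = \frac{0.316}{Re^{0.25}}
f = 0.316/80720^0.25 = 0.01875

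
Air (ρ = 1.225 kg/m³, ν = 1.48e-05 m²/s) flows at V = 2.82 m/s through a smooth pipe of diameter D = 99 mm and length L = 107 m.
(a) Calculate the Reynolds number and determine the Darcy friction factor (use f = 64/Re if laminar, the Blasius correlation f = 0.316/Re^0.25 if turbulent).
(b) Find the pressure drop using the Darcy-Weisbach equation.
(a) Re = V·D/ν = 2.82·0.099/1.48e-05 = 18864 → turbulent (Re > 4000); f = 0.316/Re^0.25 = 0.316/18864^0.25 = 0.026964
(b) Darcy-Weisbach: ΔP = f·(L/D)·½ρV²/1000 = 0.026964·(107/0.099)·½·1.225·2.82²/1000 = 0.142 kPa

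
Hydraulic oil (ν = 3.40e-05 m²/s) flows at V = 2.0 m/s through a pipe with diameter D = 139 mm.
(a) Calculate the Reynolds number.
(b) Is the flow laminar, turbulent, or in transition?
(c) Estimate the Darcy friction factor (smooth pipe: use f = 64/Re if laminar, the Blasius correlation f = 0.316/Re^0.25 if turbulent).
(a) Re = V·D/ν = 2.0·0.139/3.40e-05 = 8176.5
(b) Flow regime: turbulent (Re > 4000)
(c) Friction factor: f = 0.316/Re^0.25 = 0.316/8176.5^0.25 = 0.03323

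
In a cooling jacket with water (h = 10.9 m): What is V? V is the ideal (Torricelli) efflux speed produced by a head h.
Formula: V = \sqrt{2 g h}
V = √(2·9.81·10.9) = 14.62 m/s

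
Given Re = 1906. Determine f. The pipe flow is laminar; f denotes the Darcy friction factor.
Formula: f = \frac{64}{Re}
f = 64/1906 = 0.03358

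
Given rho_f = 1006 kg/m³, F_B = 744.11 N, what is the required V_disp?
Formula: F_B = \rho_f g V_{disp}
Substituting knowns: 744.11 = 1006·9.81·V_disp
Solving for V_disp: V_disp = 744.11/(1006·9.81) = 0.0754 m³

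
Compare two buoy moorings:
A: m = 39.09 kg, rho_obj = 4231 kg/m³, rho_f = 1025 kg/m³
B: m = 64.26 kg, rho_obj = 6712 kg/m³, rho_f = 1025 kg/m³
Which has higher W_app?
W_app(A) = 290.6 N, W_app(B) = 534.1 N. Answer: B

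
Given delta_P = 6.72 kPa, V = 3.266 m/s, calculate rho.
Formula: V = \sqrt{\frac{2 \Delta P}{\rho}}
Substituting knowns: 3.266 = √(2·(6.72·1000)/rho)
Solving for rho: rho = 2·(6.72·1000)/3.266² = 1260 kg/m³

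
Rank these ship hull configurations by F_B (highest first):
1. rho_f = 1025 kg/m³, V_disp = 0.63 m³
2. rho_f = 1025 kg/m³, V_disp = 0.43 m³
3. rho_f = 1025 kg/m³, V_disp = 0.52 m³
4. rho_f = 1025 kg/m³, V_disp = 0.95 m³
Case 1: F_B = 6335 N
Case 2: F_B = 4324 N
Case 3: F_B = 5229 N
Case 4: F_B = 9552 N
Ranking (highest first): 4, 1, 3, 2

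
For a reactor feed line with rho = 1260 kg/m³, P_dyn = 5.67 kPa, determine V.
Formula: P_{dyn} = \frac{1}{2} \rho V^2
Substituting knowns: 5.67 = 0.5·1260·V²/1000
Solving for V: V = √(2·(5.67·1000)/1260) = 3 m/s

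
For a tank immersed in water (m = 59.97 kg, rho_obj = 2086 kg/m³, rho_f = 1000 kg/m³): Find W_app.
Formula: W_{app} = mg\left(1 - \frac{\rho_f}{\rho_{obj}}\right)
W_app = 59.97·9.81·(1 − 1000/2086) = 306.3 N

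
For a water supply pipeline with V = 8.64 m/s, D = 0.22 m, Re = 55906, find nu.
Formula: Re = \frac{V D}{\nu}
Substituting knowns: 55906 = 8.64·0.22/nu
Solving for nu: nu = 8.64·0.22/55906 = 3.400e-05 m²/s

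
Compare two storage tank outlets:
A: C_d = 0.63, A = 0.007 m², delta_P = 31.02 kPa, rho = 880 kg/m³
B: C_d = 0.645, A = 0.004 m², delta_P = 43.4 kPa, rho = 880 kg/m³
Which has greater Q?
Q(A) = 37.03 L/s, Q(B) = 25.62 L/s. Answer: A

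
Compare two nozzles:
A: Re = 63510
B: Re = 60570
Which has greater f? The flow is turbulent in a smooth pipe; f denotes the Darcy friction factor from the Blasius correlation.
f(A) = 0.01991, f(B) = 0.02014. Answer: B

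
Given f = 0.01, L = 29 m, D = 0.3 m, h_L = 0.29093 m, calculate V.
Formula: h_L = f \frac{L}{D} \frac{V^2}{2g}
Substituting knowns: 0.29093 = 0.01·(29/0.3)·V²/(2·9.81)
Solving for V: V = √(0.29093·2·9.81/(0.01·(29/0.3))) = 2.43 m/s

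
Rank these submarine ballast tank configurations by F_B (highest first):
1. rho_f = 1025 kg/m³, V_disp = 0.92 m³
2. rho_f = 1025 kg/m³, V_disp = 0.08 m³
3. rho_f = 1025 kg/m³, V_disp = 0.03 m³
Case 1: F_B = 9251 N
Case 2: F_B = 804.4 N
Case 3: F_B = 301.7 N
Ranking (highest first): 1, 2, 3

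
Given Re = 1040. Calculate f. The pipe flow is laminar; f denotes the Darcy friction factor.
Formula: f = \frac{64}{Re}
f = 64/1040 = 0.06154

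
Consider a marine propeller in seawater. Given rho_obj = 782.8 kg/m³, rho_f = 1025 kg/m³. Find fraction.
Formula: f_{sub} = \frac{\rho_{obj}}{\rho_f}
fraction = 782.8/1025 = 0.7637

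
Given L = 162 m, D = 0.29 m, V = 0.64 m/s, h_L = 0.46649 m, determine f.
Formula: h_L = f \frac{L}{D} \frac{V^2}{2g}
Substituting knowns: 0.46649 = f·(162/0.29)·0.64²/(2·9.81)
Solving for f: f = 0.46649·2·9.81/((162/0.29)·0.64²) = 0.04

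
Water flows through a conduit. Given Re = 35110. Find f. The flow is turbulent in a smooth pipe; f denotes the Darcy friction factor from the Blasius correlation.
Formula: f = \frac{0.316}{Re^{0.25}}
f = 0.316/35110^0.25 = 0.02308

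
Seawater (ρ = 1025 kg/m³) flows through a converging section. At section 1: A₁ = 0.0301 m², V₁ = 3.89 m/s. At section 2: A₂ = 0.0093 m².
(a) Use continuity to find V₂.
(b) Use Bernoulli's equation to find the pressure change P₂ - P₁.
(a) Continuity: A₁V₁=A₂V₂ -> V₂=A₁V₁/A₂=0.0301*3.89/0.0093=12.59 m/s
(b) Bernoulli: P₂-P₁=0.5*rho*(V₁^2-V₂^2)/1000=0.5*1025*(3.89^2-12.59^2)/1000=-73.48 kPa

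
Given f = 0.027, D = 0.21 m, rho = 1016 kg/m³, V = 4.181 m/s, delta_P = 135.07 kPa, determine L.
Formula: \Delta P = f \frac{L}{D} \frac{\rho V^2}{2}
Substituting knowns: 135.07 = 0.027·(L/0.21)·0.5·1016·4.181²/1000
Solving for L: L = (135.07·1000)·0.21/(0.027·0.5·1016·4.181²) = 118.3 m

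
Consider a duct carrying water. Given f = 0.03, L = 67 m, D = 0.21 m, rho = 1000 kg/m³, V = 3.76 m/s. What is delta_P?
Formula: \Delta P = f \frac{L}{D} \frac{\rho V^2}{2}
delta_P = 0.03·(67/0.21)·0.5·1000·3.76²/1000 = 67.66 kPa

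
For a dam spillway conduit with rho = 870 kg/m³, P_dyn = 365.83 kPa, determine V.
Formula: P_{dyn} = \frac{1}{2} \rho V^2
Substituting knowns: 365.83 = 0.5·870·V²/1000
Solving for V: V = √(2·(365.83·1000)/870) = 29 m/s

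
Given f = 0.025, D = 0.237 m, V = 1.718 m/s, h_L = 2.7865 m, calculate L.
Formula: h_L = f \frac{L}{D} \frac{V^2}{2g}
Substituting knowns: 2.7865 = 0.025·(L/0.237)·1.718²/(2·9.81)
Solving for L: L = 2.7865·2·9.81·0.237/(0.025·1.718²) = 175.6 m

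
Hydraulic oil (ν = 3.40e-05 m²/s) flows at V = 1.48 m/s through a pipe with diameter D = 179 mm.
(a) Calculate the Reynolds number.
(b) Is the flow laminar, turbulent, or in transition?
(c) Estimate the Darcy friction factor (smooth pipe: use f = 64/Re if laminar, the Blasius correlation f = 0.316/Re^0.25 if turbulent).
(a) Re = V·D/ν = 1.48·0.179/3.40e-05 = 7791.8
(b) Flow regime: turbulent (Re > 4000)
(c) Friction factor: f = 0.316/Re^0.25 = 0.316/7791.8^0.25 = 0.03363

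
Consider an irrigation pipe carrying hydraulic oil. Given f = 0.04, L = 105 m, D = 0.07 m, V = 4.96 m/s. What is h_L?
Formula: h_L = f \frac{L}{D} \frac{V^2}{2g}
h_L = 0.04·(105/0.07)·4.96²/(2·9.81) = 75.23 m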